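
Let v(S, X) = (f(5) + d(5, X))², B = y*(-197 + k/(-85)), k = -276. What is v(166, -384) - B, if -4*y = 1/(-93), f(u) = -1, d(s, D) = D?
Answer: 4686890969/31620 ≈ 1.4823e+5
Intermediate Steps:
y = 1/372 (y = -¼/(-93) = -¼*(-1/93) = 1/372 ≈ 0.0026882)
B = -16469/31620 (B = (-197 - 276/(-85))/372 = (-197 - 276*(-1/85))/372 = (-197 + 276/85)/372 = (1/372)*(-16469/85) = -16469/31620 ≈ -0.52084)
v(S, X) = (-1 + X)²
v(166, -384) - B = (-1 - 384)² - 1*(-16469/31620) = (-385)² + 16469/31620 = 148225 + 16469/31620 = 4686890969/31620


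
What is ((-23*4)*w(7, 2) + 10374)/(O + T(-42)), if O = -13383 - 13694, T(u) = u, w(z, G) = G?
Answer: -10190/27119 ≈ -0.37575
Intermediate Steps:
O = -27077
((-23*4)*w(7, 2) + 10374)/(O + T(-42)) = (-23*4*2 + 10374)/(-27077 - 42) = (-92*2 + 10374)/(-27119) = (-184 + 10374)*(-1/27119) = 10190*(-1/27119) = -10190/27119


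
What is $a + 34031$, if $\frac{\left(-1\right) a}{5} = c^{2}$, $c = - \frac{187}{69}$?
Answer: $\frac{161846746}{4761} \approx 33994.0$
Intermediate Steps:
$c = - \frac{187}{69}$ ($c = \left(-187\right) \frac{1}{69} = - \frac{187}{69} \approx -2.7101$)
$a = - \frac{174845}{4761}$ ($a = - 5 \left(- \frac{187}{69}\right)^{2} = \left(-5\right) \frac{34969}{4761} = - \frac{174845}{4761} \approx -36.724$)
$a + 34031 = - \frac{174845}{4761} + 34031 = \frac{161846746}{4761}$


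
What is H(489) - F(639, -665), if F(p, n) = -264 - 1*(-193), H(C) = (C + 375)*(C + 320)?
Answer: 699047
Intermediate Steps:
H(C) = (320 + C)*(375 + C) (H(C) = (375 + C)*(320 + C) = (320 + C)*(375 + C))
F(p, n) = -71 (F(p, n) = -264 + 193 = -71)
H(489) - F(639, -665) = (120000 + 489² + 695*489) - 1*(-71) = (120000 + 239121 + 339855) + 71 = 698976 + 71 = 699047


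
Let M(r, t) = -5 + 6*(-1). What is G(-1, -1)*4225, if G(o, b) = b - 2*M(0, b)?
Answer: 88725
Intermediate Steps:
M(r, t) = -11 (M(r, t) = -5 - 6 = -11)
G(o, b) = 22 + b (G(o, b) = b - 2*(-11) = b + 22 = 22 + b)
G(-1, -1)*4225 = (22 - 1)*4225 = 21*4225 = 88725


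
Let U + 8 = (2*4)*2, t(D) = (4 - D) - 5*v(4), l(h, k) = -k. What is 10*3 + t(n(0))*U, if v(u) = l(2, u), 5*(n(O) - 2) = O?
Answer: 206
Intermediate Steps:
n(O) = 2 + O/5
v(u) = -u
t(D) = 24 - D (t(D) = (4 - D) - (-5)*4 = (4 - D) - 5*(-4) = (4 - D) + 20 = 24 - D)
U = 8 (U = -8 + (2*4)*2 = -8 + 8*2 = -8 + 16 = 8)
10*3 + t(n(0))*U = 10*3 + (24 - (2 + (⅕)*0))*8 = 30 + (24 - (2 + 0))*8 = 30 + (24 - 1*2)*8 = 30 + (24 - 2)*8 = 30 + 22*8 = 30 + 176 = 206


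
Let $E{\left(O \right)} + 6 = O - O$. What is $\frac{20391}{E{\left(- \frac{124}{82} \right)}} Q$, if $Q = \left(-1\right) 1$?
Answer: $\frac{6797}{2} \approx 3398.5$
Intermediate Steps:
$Q = -1$
$E{\left(O \right)} = -6$ ($E{\left(O \right)} = -6 + \left(O - O\right) = -6 + 0 = -6$)
$\frac{20391}{E{\left(- \frac{124}{82} \right)}} Q = \frac{20391}{-6} \left(-1\right) = 20391 \left(- \frac{1}{6}\right) \left(-1\right) = \left(- \frac{6797}{2}\right) \left(-1\right) = \frac{6797}{2}$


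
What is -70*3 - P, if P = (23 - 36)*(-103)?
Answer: -1549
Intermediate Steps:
P = 1339 (P = -13*(-103) = 1339)
-70*3 - P = -70*3 - 1*1339 = -210 - 1339 = -1549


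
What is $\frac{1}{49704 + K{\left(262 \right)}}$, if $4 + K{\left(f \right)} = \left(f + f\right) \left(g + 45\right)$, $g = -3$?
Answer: $\frac{1}{71708} \approx 1.3945 \cdot 10^{-5}$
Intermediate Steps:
$K{\left(f \right)} = -4 + 84 f$ ($K{\left(f \right)} = -4 + \left(f + f\right) \left(-3 + 45\right) = -4 + 2 f 42 = -4 + 84 f$)
$\frac{1}{49704 + K{\left(262 \right)}} = \frac{1}{49704 + \left(-4 + 84 \cdot 262\right)} = \frac{1}{49704 + \left(-4 + 22008\right)} = \frac{1}{49704 + 22004} = \frac{1}{71708}$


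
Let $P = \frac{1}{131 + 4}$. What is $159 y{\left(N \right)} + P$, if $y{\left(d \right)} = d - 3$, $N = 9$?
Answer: $\frac{128791}{135} \approx 954.01$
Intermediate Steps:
$y{\left(d \right)} = -3 + d$
$P = \frac{1}{135} \approx 0.0074074$
$159 y{\left(N \right)} + P = 159 \left(-3 + 9\right) + \frac{1}{135} = 159 \cdot 6 + \frac{1}{135} = 954 + \frac{1}{135} = \frac{128791}{135}$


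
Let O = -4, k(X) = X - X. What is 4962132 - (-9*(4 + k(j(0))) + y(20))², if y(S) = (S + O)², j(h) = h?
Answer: 4913732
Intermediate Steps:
k(X) = 0
y(S) = (-4 + S)² (y(S) = (S - 4)² = (-4 + S)²)
4962132 - (-9*(4 + k(j(0))) + y(20))² = 4962132 - (-9*(4 + 0) + (-4 + 20)²)² = 4962132 - (-9*4 + 16²)² = 4962132 - (-36 + 256)² = 4962132 - 1*220² = 4962132 - 1*48400 = 4962132 - 48400 = 4913732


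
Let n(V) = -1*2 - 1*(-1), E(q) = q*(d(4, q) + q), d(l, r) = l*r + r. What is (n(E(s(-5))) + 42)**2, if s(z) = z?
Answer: 1681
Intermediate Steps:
d(l, r) = r + l*r
E(q) = 6*q**2 (E(q) = q*(q*(1 + 4) + q) = q*(q*5 + q) = q*(5*q + q) = q*(6*q) = 6*q**2)
n(V) = -1 (n(V) = -2 + 1 = -1)
(n(E(s(-5))) + 42)**2 = (-1 + 42)**2 = 41**2 = 1681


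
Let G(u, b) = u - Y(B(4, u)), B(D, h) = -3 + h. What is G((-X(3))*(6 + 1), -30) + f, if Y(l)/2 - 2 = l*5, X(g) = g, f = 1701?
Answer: 1916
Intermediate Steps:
Y(l) = 4 + 10*l (Y(l) = 4 + 2*(l*5) = 4 + 2*(5*l) = 4 + 10*l)
G(u, b) = 26 - 9*u (G(u, b) = u - (4 + 10*(-3 + u)) = u - (4 + (-30 + 10*u)) = u - (-26 + 10*u) = u + (26 - 10*u) = 26 - 9*u)
G((-X(3))*(6 + 1), -30) + f = (26 - 9*(-1*3)*(6 + 1)) + 1701 = (26 - (-27)*7) + 1701 = (26 - 9*(-21)) + 1701 = (26 + 189) + 1701 = 215 + 1701 = 1916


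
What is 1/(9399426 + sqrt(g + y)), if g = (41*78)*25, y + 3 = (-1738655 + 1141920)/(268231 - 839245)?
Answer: 5367203837964/50448635256207155671 - 3*sqrt(2896402086593878)/50448635256207155671 ≈ 1.0639e-7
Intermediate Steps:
y = -1116307/571014 (y = -3 + (-1738655 + 1141920)/(268231 - 839245) = -3 - 596735/(-571014) = -3 - 596735*(-1/571014) = -3 + 596735/571014 = -1116307/571014 ≈ -1.9550)
g = 79950 (g = 3198*25 = 79950)
1/(9399426 + sqrt(g + y)) = 1/(9399426 + sqrt(79950 - 1116307/571014)) = 1/(9399426 + sqrt(45651452993/571014)) = 1/(9399426 + sqrt(2896402086593878)/190338)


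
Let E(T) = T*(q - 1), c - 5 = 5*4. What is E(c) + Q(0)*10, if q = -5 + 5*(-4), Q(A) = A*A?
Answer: -650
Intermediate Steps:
Q(A) = A²
c = 25 (c = 5 + 5*4 = 5 + 20 = 25)
q = -25 (q = -5 - 20 = -25)
E(T) = -26*T (E(T) = T*(-25 - 1) = T*(-26) = -26*T)
E(c) + Q(0)*10 = -26*25 + 0²*10 = -650 + 0*10 = -650 + 0 = -650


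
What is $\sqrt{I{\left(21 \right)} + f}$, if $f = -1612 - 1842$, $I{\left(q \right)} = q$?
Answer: $i \sqrt{3433} \approx 58.592 i$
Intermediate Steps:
$f = -3454$ ($f = -1612 - 1842 = -3454$)
$\sqrt{I{\left(21 \right)} + f} = \sqrt{21 - 3454} = \sqrt{-3433} = i \sqrt{3433}$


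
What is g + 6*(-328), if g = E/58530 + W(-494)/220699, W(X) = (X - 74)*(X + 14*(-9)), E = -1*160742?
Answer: -12718264107409/6458756235 ≈ -1969.2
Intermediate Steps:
E = -160742
W(X) = (-126 + X)*(-74 + X) (W(X) = (-74 + X)*(X - 126) = (-74 + X)*(-126 + X) = (-126 + X)*(-74 + X))
g = -7431836929/6458756235 (g = -160742/58530 + (9324 + (-494)² - 200*(-494))/220699 = -160742*1/58530 + (9324 + 244036 + 98800)*(1/220699) = -80371/29265 + 352160*(1/220699) = -80371/29265 + 352160/220699 = -7431836929/6458756235 ≈ -1.1507)
g + 6*(-328) = -7431836929/6458756235 + 6*(-328) = -7431836929/6458756235 - 1968 = -12718264107409/6458756235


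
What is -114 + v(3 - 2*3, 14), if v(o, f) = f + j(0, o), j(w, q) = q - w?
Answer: -103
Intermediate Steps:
v(o, f) = f + o (v(o, f) = f + (o - 1*0) = f + (o + 0) = f + o)
-114 + v(3 - 2*3, 14) = -114 + (14 + (3 - 2*3)) = -114 + (14 + (3 - 6)) = -114 + (14 - 3) = -114 + 11 = -103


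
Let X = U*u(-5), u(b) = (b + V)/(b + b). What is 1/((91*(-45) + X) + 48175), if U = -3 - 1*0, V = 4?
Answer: 10/440797 ≈ 2.2686e-5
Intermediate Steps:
U = -3 (U = -3 + 0 = -3)
u(b) = (4 + b)/(2*b) (u(b) = (b + 4)/(b + b) = (4 + b)/((2*b)) = (4 + b)*(1/(2*b)) = (4 + b)/(2*b))
X = -3/10 (X = -3*(4 - 5)/(2*(-5)) = -3*(-1)*(-1)/(2*5) = -3*1/10 = -3/10 ≈ -0.30000)
1/((91*(-45) + X) + 48175) = 1/((91*(-45) - 3/10) + 48175) = 1/((-4095 - 3/10) + 48175) = 1/(-40953/10 + 48175) = 1/(440797/10) = 10/440797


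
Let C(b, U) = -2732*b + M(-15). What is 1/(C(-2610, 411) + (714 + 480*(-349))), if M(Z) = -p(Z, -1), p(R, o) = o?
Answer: 1/6963715 ≈ 1.4360e-7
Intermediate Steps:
M(Z) = 1 (M(Z) = -1*(-1) = 1)
C(b, U) = 1 - 2732*b (C(b, U) = -2732*b + 1 = 1 - 2732*b)
1/(C(-2610, 411) + (714 + 480*(-349))) = 1/((1 - 2732*(-2610)) + (714 + 480*(-349))) = 1/((1 + 7130520) + (714 - 167520)) = 1/(7130521 - 166806) = 1/6963715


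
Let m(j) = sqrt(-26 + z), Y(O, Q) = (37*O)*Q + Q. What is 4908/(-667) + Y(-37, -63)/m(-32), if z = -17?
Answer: -4908/667 - 86184*I*sqrt(43)/43 ≈ -7.3583 - 13143.0*I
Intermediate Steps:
Y(O, Q) = Q + 37*O*Q (Y(O, Q) = 37*O*Q + Q = Q + 37*O*Q)
m(j) = I*sqrt(43) (m(j) = sqrt(-26 - 17) = sqrt(-43) = I*sqrt(43))
4908/(-667) + Y(-37, -63)/m(-32) = 4908/(-667) + (-63*(1 + 37*(-37)))/((I*sqrt(43))) = 4908*(-1/667) + (-63*(1 - 1369))*(-I*sqrt(43)/43) = -4908/667 + (-63*(-1368))*(-I*sqrt(43)/43) = -4908/667 + 86184*(-I*sqrt(43)/43) = -4908/667 - 86184*I*sqrt(43)/43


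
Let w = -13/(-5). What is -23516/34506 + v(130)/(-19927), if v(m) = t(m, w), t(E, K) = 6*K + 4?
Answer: -1173199124/1719002655 ≈ -0.68249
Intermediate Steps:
w = 13/5 (w = -13*(-⅕) = 13/5 ≈ 2.6000)
t(E, K) = 4 + 6*K
v(m) = 98/5 (v(m) = 4 + 6*(13/5) = 4 + 78/5 = 98/5)
-23516/34506 + v(130)/(-19927) = -23516/34506 + (98/5)/(-19927) = -23516*1/34506 + (98/5)*(-1/19927) = -11758/17253 - 98/99635 = -1173199124/1719002655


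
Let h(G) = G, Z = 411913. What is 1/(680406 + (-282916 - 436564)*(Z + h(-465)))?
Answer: -1/296027926634 ≈ -3.3781e-12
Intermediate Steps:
1/(680406 + (-282916 - 436564)*(Z + h(-465))) = 1/(680406 + (-282916 - 436564)*(411913 - 465)) = 1/(680406 - 719480*411448) = 1/(680406 - 296028607040) = 1/(-296027926634) = -1/296027926634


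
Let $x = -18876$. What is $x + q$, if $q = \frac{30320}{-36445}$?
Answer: $- \frac{137593228}{7289} \approx -18877.0$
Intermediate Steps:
$q = - \frac{6064}{7289}$ ($q = 30320 \left(- \frac{1}{36445}\right) = - \frac{6064}{7289} \approx -0.83194$)
$x + q = -18876 - \frac{6064}{7289} = - \frac{137593228}{7289}$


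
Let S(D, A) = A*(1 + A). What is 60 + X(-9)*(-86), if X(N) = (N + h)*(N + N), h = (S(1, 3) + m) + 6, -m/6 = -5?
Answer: 60432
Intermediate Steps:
m = 30 (m = -6*(-5) = 30)
h = 48 (h = (3*(1 + 3) + 30) + 6 = (3*4 + 30) + 6 = (12 + 30) + 6 = 42 + 6 = 48)
X(N) = 2*N*(48 + N) (X(N) = (N + 48)*(N + N) = (48 + N)*(2*N) = 2*N*(48 + N))
60 + X(-9)*(-86) = 60 + (2*(-9)*(48 - 9))*(-86) = 60 + (2*(-9)*39)*(-86) = 60 - 702*(-86) = 60 + 60372 = 60432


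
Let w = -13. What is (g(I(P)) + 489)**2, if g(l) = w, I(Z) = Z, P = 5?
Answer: 226576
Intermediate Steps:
g(l) = -13
(g(I(P)) + 489)**2 = (-13 + 489)**2 = 476**2 = 226576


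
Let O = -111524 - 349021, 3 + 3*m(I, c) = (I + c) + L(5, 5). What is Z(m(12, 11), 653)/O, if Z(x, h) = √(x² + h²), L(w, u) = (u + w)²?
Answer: -17*√1481/460545 ≈ -0.0014205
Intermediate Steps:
m(I, c) = 97/3 + I/3 + c/3 (m(I, c) = -1 + ((I + c) + (5 + 5)²)/3 = -1 + ((I + c) + 10²)/3 = -1 + ((I + c) + 100)/3 = -1 + (100 + I + c)/3 = -1 + (100/3 + I/3 + c/3) = 97/3 + I/3 + c/3)
Z(x, h) = √(h² + x²)
O = -460545
Z(m(12, 11), 653)/O = √(653² + (97/3 + (⅓)*12 + (⅓)*11)²)/(-460545) = √(426409 + (97/3 + 4 + 11/3)²)*(-1/460545) = √(426409 + 40²)*(-1/460545) = √(426409 + 1600)*(-1/460545) = √428009*(-1/460545) = (17*√1481)*(-1/460545) = -17*√1481/460545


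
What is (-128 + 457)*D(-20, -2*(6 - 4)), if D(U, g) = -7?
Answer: -2303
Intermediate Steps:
(-128 + 457)*D(-20, -2*(6 - 4)) = (-128 + 457)*(-7) = 329*(-7) = -2303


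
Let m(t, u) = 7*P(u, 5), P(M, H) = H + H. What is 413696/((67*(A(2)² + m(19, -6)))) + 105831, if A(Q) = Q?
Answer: 262561897/2479 ≈ 1.0591e+5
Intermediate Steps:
P(M, H) = 2*H
m(t, u) = 70 (m(t, u) = 7*(2*5) = 7*10 = 70)
413696/((67*(A(2)² + m(19, -6)))) + 105831 = 413696/((67*(2² + 70))) + 105831 = 413696/((67*(4 + 70))) + 105831 = 413696/((67*74)) + 105831 = 413696/4958 + 105831 = 413696*(1/4958) + 105831 = 206848/2479 + 105831 = 262561897/2479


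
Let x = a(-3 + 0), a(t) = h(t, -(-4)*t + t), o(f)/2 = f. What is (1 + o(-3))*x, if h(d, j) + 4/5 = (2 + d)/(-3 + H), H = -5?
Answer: 27/8 ≈ 3.3750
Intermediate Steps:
o(f) = 2*f
h(d, j) = -21/20 - d/8 (h(d, j) = -⅘ + (2 + d)/(-3 - 5) = -⅘ + (2 + d)/(-8) = -⅘ + (2 + d)*(-⅛) = -⅘ + (-¼ - d/8) = -21/20 - d/8)
a(t) = -21/20 - t/8
x = -27/40 (x = -21/20 - (-3 + 0)/8 = -21/20 - ⅛*(-3) = -21/20 + 3/8 = -27/40 ≈ -0.67500)
(1 + o(-3))*x = (1 + 2*(-3))*(-27/40) = (1 - 6)*(-27/40) = -5*(-27/40) = 27/8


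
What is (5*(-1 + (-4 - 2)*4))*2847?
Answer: -355875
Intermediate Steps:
(5*(-1 + (-4 - 2)*4))*2847 = (5*(-1 - 6*4))*2847 = (5*(-1 - 24))*2847 = (5*(-25))*2847 = -125*2847 = -355875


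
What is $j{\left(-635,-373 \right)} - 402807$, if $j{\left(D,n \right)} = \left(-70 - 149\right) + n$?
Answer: $-403399$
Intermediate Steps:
$j{\left(D,n \right)} = -219 + n$
$j{\left(-635,-373 \right)} - 402807 = \left(-219 - 373\right) - 402807 = -592 - 402807 = -403399$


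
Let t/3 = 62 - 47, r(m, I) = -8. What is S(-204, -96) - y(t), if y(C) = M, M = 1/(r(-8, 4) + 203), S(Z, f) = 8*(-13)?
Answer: -20281/195 ≈ -104.01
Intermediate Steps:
t = 45 (t = 3*(62 - 47) = 3*15 = 45)
S(Z, f) = -104
M = 1/195 (M = 1/(-8 + 203) = 1/195 ≈ 0.0051282)
y(C) = 1/195
S(-204, -96) - y(t) = -104 - 1*1/195 = -104 - 1/195 = -20281/195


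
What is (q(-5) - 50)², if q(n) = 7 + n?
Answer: 2304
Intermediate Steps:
(q(-5) - 50)² = ((7 - 5) - 50)² = (2 - 50)² = (-48)² = 2304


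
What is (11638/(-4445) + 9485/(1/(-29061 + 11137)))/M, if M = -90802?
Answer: 377845319469/201807445 ≈ 1872.3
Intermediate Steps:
(11638/(-4445) + 9485/(1/(-29061 + 11137)))/M = (11638/(-4445) + 9485/(1/(-29061 + 11137)))/(-90802) = (11638*(-1/4445) + 9485/(1/(-17924)))*(-1/90802) = (-11638/4445 + 9485/(-1/17924))*(-1/90802) = (-11638/4445 + 9485*(-17924))*(-1/90802) = (-11638/4445 - 170009140)*(-1/90802) = -755690638938/4445*(-1/90802) = 377845319469/201807445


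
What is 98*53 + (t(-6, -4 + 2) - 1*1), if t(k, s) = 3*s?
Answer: 5187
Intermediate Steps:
98*53 + (t(-6, -4 + 2) - 1*1) = 98*53 + (3*(-4 + 2) - 1*1) = 5194 + (3*(-2) - 1) = 5194 + (-6 - 1) = 5194 - 7 = 5187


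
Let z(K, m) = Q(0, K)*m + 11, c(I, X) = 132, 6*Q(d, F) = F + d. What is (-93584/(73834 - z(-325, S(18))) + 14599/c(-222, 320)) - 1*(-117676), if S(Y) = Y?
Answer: 581467155025/4936668 ≈ 1.1779e+5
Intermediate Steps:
Q(d, F) = F/6 + d/6 (Q(d, F) = (F + d)/6 = F/6 + d/6)
z(K, m) = 11 + K*m/6 (z(K, m) = (K/6 + (1/6)*0)*m + 11 = (K/6 + 0)*m + 11 = (K/6)*m + 11 = K*m/6 + 11 = 11 + K*m/6)
(-93584/(73834 - z(-325, S(18))) + 14599/c(-222, 320)) - 1*(-117676) = (-93584/(73834 - (11 + (1/6)*(-325)*18)) + 14599/132) - 1*(-117676) = (-93584/(73834 - (11 - 975)) + 14599*(1/132)) + 117676 = (-93584/(73834 - 1*(-964)) + 14599/132) + 117676 = (-93584/(73834 + 964) + 14599/132) + 117676 = (-93584/74798 + 14599/132) + 117676 = (-93584*1/74798 + 14599/132) + 117676 = (-46792/37399 + 14599/132) + 117676 = 539811457/4936668 + 117676 = 581467155025/4936668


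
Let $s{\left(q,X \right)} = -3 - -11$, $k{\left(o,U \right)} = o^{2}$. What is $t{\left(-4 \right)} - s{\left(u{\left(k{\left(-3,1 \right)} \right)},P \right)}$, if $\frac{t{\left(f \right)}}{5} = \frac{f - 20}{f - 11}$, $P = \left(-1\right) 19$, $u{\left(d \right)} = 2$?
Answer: $0$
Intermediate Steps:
$P = -19$
$s{\left(q,X \right)} = 8$ ($s{\left(q,X \right)} = -3 + 11 = 8$)
$t{\left(f \right)} = \frac{5 \left(-20 + f\right)}{-11 + f}$ ($t{\left(f \right)} = 5 \frac{f - 20}{f - 11} = 5 \frac{-20 + f}{-11 + f} = \frac{5 \left(-20 + f\right)}{-11 + f}$)
$t{\left(-4 \right)} - s{\left(u{\left(k{\left(-3,1 \right)} \right)},P \right)} = \frac{5 \left(-20 - 4\right)}{-11 - 4} - 8 = 5 \frac{1}{-15} \left(-24\right) - 8 = 5 \left(- \frac{1}{15}\right) \left(-24\right) - 8 = 8 - 8 = 0$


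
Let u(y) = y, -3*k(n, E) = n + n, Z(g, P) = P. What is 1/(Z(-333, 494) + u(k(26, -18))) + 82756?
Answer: 118341083/1430 ≈ 82756.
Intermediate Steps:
k(n, E) = -2*n/3 (k(n, E) = -(n + n)/3 = -2*n/3)
1/(Z(-333, 494) + u(k(26, -18))) + 82756 = 1/(494 - ⅔*26) + 82756 = 1/(494 - 52/3) + 82756 = 1/(1430/3) + 82756 = 3/1430 + 82756 = 118341083/1430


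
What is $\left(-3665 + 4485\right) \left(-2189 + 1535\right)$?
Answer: $-536280$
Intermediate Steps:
$\left(-3665 + 4485\right) \left(-2189 + 1535\right) = 820 \left(-654\right) = -536280$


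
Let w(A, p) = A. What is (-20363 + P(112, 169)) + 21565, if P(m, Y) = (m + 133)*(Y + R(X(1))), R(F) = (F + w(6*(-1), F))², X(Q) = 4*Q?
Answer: 43587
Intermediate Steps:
R(F) = (-6 + F)² (R(F) = (F + 6*(-1))² = (F - 6)² = (-6 + F)²)
P(m, Y) = (4 + Y)*(133 + m) (P(m, Y) = (m + 133)*(Y + (-6 + 4*1)²) = (133 + m)*(Y + (-6 + 4)²) = (133 + m)*(Y + (-2)²) = (133 + m)*(Y + 4) = (133 + m)*(4 + Y) = (4 + Y)*(133 + m))
(-20363 + P(112, 169)) + 21565 = (-20363 + (532 + 4*112 + 133*169 + 169*112)) + 21565 = (-20363 + (532 + 448 + 22477 + 18928)) + 21565 = (-20363 + 42385) + 21565 = 22022 + 21565 = 43587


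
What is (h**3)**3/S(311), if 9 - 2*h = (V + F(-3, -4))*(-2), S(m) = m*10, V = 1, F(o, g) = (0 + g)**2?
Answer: 502592611936843/1592320 ≈ 3.1564e+8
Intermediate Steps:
F(o, g) = g**2
S(m) = 10*m
h = 43/2 (h = 9/2 - (1 + (-4)**2)*(-2)/2 = 9/2 - (1 + 16)*(-2)/2 = 9/2 - 17*(-2)/2 = 9/2 - 1/2*(-34) = 9/2 + 17 = 43/2 ≈ 21.500)
(h**3)**3/S(311) = ((43/2)**3)**3/((10*311)) = (79507/8)**3/3110 = (502592611936843/512)*(1/3110) = 502592611936843/1592320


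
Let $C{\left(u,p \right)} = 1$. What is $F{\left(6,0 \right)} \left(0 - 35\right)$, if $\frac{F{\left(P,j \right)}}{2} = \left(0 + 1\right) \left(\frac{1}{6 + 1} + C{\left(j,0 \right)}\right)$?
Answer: $-80$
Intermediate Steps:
$F{\left(P,j \right)} = \frac{16}{7}$ ($F{\left(P,j \right)} = 2 \left(0 + 1\right) \left(\frac{1}{6 + 1} + 1\right) = 2 \cdot 1 \left(\frac{1}{7} + 1\right) = 2 \cdot 1 \cdot \frac{8}{7} = 2 \cdot \frac{8}{7} = \frac{16}{7}$)
$F{\left(6,0 \right)} \left(0 - 35\right) = \frac{16 \left(0 - 35\right)}{7} = \frac{16}{7} \left(-35\right) = -80$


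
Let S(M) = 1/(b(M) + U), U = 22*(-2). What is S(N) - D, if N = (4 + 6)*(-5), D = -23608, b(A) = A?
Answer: 2219151/94 ≈ 23608.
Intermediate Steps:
U = -44
N = -50 (N = 10*(-5) = -50)
S(M) = 1/(-44 + M) (S(M) = 1/(M - 44) = 1/(-44 + M))
S(N) - D = 1/(-44 - 50) - 1*(-23608) = 1/(-94) + 23608 = -1/94 + 23608 = 2219151/94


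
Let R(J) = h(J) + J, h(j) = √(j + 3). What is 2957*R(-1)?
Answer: -2957 + 2957*√2 ≈ 1224.8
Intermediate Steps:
h(j) = √(3 + j)
R(J) = J + √(3 + J) (R(J) = √(3 + J) + J = J + √(3 + J))
2957*R(-1) = 2957*(-1 + √(3 - 1)) = 2957*(-1 + √2) = -2957 + 2957*√2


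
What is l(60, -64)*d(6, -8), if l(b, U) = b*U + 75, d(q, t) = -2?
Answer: 7530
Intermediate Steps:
l(b, U) = 75 + U*b (l(b, U) = U*b + 75 = 75 + U*b)
l(60, -64)*d(6, -8) = (75 - 64*60)*(-2) = (75 - 3840)*(-2) = -3765*(-2) = 7530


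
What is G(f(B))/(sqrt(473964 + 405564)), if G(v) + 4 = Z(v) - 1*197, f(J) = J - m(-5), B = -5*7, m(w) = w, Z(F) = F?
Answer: -77*sqrt(219882)/146588 ≈ -0.24631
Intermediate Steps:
B = -35
f(J) = 5 + J (f(J) = J - 1*(-5) = J + 5 = 5 + J)
G(v) = -201 + v (G(v) = -4 + (v - 1*197) = -4 + (v - 197) = -4 + (-197 + v) = -201 + v)
G(f(B))/(sqrt(473964 + 405564)) = (-201 + (5 - 35))/(sqrt(473964 + 405564)) = (-201 - 30)/(sqrt(879528)) = -231*sqrt(219882)/439764 = -77*sqrt(219882)/146588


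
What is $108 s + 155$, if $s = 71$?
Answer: $7823$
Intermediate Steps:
$108 s + 155 = 108 \cdot 71 + 155 = 7668 + 155 = 7823$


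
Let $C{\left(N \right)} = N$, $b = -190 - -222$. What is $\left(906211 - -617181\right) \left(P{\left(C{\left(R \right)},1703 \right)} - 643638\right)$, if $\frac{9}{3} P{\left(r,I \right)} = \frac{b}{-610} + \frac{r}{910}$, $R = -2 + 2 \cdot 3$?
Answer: $- \frac{6280185793838336}{6405} \approx -9.8051 \cdot 10^{11}$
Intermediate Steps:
$b = 32$ ($b = -190 + 222 = 32$)
$R = 4$ ($R = -2 + 6 = 4$)
$P{\left(r,I \right)} = - \frac{16}{915} + \frac{r}{2730}$ ($P{\left(r,I \right)} = \frac{\frac{32}{-610} + \frac{r}{910}}{3} = \frac{32 \left(- \frac{1}{610}\right) + r \frac{1}{910}}{3} = \frac{- \frac{16}{305} + \frac{r}{910}}{3} = - \frac{16}{915} + \frac{r}{2730}$)
$\left(906211 - -617181\right) \left(P{\left(C{\left(R \right)},1703 \right)} - 643638\right) = \left(906211 - -617181\right) \left(\left(- \frac{16}{915} + \frac{1}{2730} \cdot 4\right) - 643638\right) = \left(906211 + \left(-1064872 + 1682053\right)\right) \left(\left(- \frac{16}{915} + \frac{2}{1365}\right) - 643638\right) = \left(906211 + 617181\right) \left(- \frac{1334}{83265} - 643638\right) = 1523392 \left(- \frac{53592519404}{83265}\right) = - \frac{6280185793838336}{6405}$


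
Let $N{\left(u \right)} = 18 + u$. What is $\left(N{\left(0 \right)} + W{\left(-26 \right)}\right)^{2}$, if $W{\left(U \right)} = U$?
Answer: $64$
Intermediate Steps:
$\left(N{\left(0 \right)} + W{\left(-26 \right)}\right)^{2} = \left(\left(18 + 0\right) - 26\right)^{2} = \left(18 - 26\right)^{2} = \left(-8\right)^{2} = 64$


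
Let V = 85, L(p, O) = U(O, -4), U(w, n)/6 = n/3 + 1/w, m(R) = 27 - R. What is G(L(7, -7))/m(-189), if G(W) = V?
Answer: 85/216 ≈ 0.39352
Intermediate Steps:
U(w, n) = 2*n + 6/w (U(w, n) = 6*(n/3 + 1/w) = 6*(1/w + n/3) = 2*n + 6/w)
L(p, O) = -8 + 6/O (L(p, O) = 2*(-4) + 6/O = -8 + 6/O)
G(W) = 85
G(L(7, -7))/m(-189) = 85/(27 - 1*(-189)) = 85/(27 + 189) = 85/216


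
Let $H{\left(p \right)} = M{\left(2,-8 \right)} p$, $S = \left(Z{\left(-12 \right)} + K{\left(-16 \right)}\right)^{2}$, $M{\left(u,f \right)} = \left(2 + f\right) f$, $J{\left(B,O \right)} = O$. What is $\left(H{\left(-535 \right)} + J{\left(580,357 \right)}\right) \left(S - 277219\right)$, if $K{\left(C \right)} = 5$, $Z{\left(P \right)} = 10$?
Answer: $7014319062$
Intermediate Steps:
$M{\left(u,f \right)} = f \left(2 + f\right)$
$S = 225$ ($S = \left(10 + 5\right)^{2} = 15^{2} = 225$)
$H{\left(p \right)} = 48 p$ ($H{\left(p \right)} = - 8 \left(2 - 8\right) p = \left(-8\right) \left(-6\right) p = 48 p$)
$\left(H{\left(-535 \right)} + J{\left(580,357 \right)}\right) \left(S - 277219\right) = \left(48 \left(-535\right) + 357\right) \left(225 - 277219\right) = \left(-25680 + 357\right) \left(-276994\right) = \left(-25323\right) \left(-276994\right) = 7014319062$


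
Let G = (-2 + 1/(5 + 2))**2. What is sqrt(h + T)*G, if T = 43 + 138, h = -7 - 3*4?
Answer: 1521*sqrt(2)/49 ≈ 43.898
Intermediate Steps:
h = -19 (h = -7 - 12 = -19)
T = 181
G = 169/49 (G = (-2 + 1/7)**2 = (-13/7)**2 = 169/49 ≈ 3.4490)
sqrt(h + T)*G = sqrt(-19 + 181)*(169/49) = sqrt(162)*(169/49) = (9*sqrt(2))*(169/49) = 1521*sqrt(2)/49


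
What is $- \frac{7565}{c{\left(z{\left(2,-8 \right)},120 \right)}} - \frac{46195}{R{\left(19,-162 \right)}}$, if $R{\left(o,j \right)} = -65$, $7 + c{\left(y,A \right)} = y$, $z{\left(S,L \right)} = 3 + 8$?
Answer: $- \frac{61389}{52} \approx -1180.6$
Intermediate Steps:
$z{\left(S,L \right)} = 11$
$c{\left(y,A \right)} = -7 + y$
$- \frac{7565}{c{\left(z{\left(2,-8 \right)},120 \right)}} - \frac{46195}{R{\left(19,-162 \right)}} = - \frac{7565}{-7 + 11} - \frac{46195}{-65} = - \frac{7565}{4} - - \frac{9239}{13} = \left(-7565\right) \frac{1}{4} + \frac{9239}{13} = - \frac{7565}{4} + \frac{9239}{13} = - \frac{61389}{52}$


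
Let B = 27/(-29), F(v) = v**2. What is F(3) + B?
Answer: 234/29 ≈ 8.0690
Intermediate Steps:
B = -27/29 (B = 27*(-1/29) = -27/29 ≈ -0.93103)
F(3) + B = 3**2 - 27/29 = 9 - 27/29 = 234/29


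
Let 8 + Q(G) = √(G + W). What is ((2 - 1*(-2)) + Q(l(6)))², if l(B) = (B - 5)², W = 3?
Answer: 4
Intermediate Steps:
l(B) = (-5 + B)²
Q(G) = -8 + √(3 + G) (Q(G) = -8 + √(G + 3) = -8 + √(3 + G))
((2 - 1*(-2)) + Q(l(6)))² = ((2 - 1*(-2)) + (-8 + √(3 + (-5 + 6)²)))² = ((2 + 2) + (-8 + √(3 + 1²)))² = (4 + (-8 + √(3 + 1)))² = (4 + (-8 + √4))² = (4 + (-8 + 2))² = (4 - 6)² = (-2)² = 4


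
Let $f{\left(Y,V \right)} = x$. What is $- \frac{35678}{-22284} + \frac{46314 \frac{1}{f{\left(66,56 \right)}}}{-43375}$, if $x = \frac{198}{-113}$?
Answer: $\frac{11750958233}{5316126750} \approx 2.2104$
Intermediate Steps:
$x = - \frac{198}{113}$ ($x = 198 \left(- \frac{1}{113}\right) = - \frac{198}{113} \approx -1.7522$)
$f{\left(Y,V \right)} = - \frac{198}{113}$
$- \frac{35678}{-22284} + \frac{46314 \frac{1}{f{\left(66,56 \right)}}}{-43375} = - \frac{35678}{-22284} + \frac{46314 \frac{1}{- \frac{198}{113}}}{-43375} = \left(-35678\right) \left(- \frac{1}{22284}\right) + 46314 \left(- \frac{113}{198}\right) \left(- \frac{1}{43375}\right) = \frac{17839}{11142} - - \frac{290749}{477125} = \frac{17839}{11142} + \frac{290749}{477125} = \frac{11750958233}{5316126750}$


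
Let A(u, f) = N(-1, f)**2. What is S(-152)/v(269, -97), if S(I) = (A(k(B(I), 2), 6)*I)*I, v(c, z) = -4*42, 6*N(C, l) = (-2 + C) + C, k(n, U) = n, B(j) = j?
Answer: -11552/189 ≈ -61.122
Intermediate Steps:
N(C, l) = -1/3 + C/3 (N(C, l) = ((-2 + C) + C)/6 = (-2 + 2*C)/6 = -1/3 + C/3)
v(c, z) = -168
A(u, f) = 4/9 (A(u, f) = (-1/3 + (1/3)*(-1))**2 = (-1/3 - 1/3)**2 = (-2/3)**2 = 4/9)
S(I) = 4*I**2/9 (S(I) = (4*I/9)*I = 4*I**2/9)
S(-152)/v(269, -97) = ((4/9)*(-152)**2)/(-168) = ((4/9)*23104)*(-1/168) = (92416/9)*(-1/168) = -11552/189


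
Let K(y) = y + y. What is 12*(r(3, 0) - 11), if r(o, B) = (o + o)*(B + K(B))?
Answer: -132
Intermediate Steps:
K(y) = 2*y
r(o, B) = 6*B*o (r(o, B) = (o + o)*(B + 2*B) = (2*o)*(3*B) = 6*B*o)
12*(r(3, 0) - 11) = 12*(6*0*3 - 11) = 12*(0 - 11) = 12*(-11) = -132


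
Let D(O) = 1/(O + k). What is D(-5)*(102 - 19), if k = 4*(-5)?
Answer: -83/25 ≈ -3.3200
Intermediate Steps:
k = -20
D(O) = 1/(-20 + O) (D(O) = 1/(O - 20) = 1/(-20 + O))
D(-5)*(102 - 19) = (102 - 19)/(-20 - 5) = 83/(-25) = -1/25*83 = -83/25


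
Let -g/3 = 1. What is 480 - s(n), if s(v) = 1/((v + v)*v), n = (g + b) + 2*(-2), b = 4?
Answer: 8639/18 ≈ 479.94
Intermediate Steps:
g = -3 (g = -3*1 = -3)
n = -3 (n = (-3 + 4) + 2*(-2) = 1 - 4 = -3)
s(v) = 1/(2*v²) (s(v) = 1/((2*v)*v) = 1/(2*v²))
480 - s(n) = 480 - 1/(2*(-3)²) = 480 - 1/(2*9) = 480 - 1*1/18 = 480 - 1/18 = 8639/18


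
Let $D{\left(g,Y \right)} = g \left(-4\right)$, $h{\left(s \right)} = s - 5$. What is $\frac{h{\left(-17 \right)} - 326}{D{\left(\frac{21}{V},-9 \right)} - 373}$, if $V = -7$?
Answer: $\frac{348}{361} \approx 0.96399$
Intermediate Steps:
$h{\left(s \right)} = -5 + s$ ($h{\left(s \right)} = s - 5 = -5 + s$)
$D{\left(g,Y \right)} = - 4 g$
$\frac{h{\left(-17 \right)} - 326}{D{\left(\frac{21}{V},-9 \right)} - 373} = \frac{\left(-5 - 17\right) - 326}{- 4 \frac{21}{-7} - 373} = \frac{-22 - 326}{- 4 \cdot 21 \left(- \frac{1}{7}\right) - 373} = - \frac{348}{\left(-4\right) \left(-3\right) - 373} = - \frac{348}{12 - 373} = - \frac{348}{-361} = \left(-348\right) \left(- \frac{1}{361}\right) = \frac{348}{361}$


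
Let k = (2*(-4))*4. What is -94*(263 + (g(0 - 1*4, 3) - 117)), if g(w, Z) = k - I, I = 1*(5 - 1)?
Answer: -10340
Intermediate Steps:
I = 4 (I = 1*4 = 4)
k = -32 (k = -8*4 = -32)
g(w, Z) = -36 (g(w, Z) = -32 - 1*4 = -32 - 4 = -36)
-94*(263 + (g(0 - 1*4, 3) - 117)) = -94*(263 + (-36 - 117)) = -94*(263 - 153) = -94*110 = -10340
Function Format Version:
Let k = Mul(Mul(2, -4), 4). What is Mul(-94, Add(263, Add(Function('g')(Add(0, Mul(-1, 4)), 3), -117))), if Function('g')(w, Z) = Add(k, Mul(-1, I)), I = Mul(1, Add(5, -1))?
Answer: -10340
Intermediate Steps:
I = 4 (I = Mul(1, 4) = 4)
k = -32 (k = Mul(-8, 4) = -32)
Function('g')(w, Z) = -36 (Function('g')(w, Z) = Add(-32, Mul(-1, 4)) = Add(-32, -4) = -36)
Mul(-94, Add(263, Add(Function('g')(Add(0, Mul(-1, 4)), 3), -117))) = Mul(-94, Add(263, Add(-36, -117))) = Mul(-94, Add(263, -153)) = Mul(-94, 110) = -10340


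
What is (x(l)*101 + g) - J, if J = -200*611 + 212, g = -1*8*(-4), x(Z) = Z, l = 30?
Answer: 125050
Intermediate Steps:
g = 32 (g = -8*(-4) = 32)
J = -121988 (J = -122200 + 212 = -121988)
(x(l)*101 + g) - J = (30*101 + 32) - 1*(-121988) = (3030 + 32) + 121988 = 3062 + 121988 = 125050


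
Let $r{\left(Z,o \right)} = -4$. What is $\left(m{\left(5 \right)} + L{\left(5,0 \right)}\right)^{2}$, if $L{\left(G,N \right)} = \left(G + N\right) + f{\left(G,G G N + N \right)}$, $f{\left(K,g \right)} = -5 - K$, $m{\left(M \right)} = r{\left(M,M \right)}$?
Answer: $81$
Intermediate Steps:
$m{\left(M \right)} = -4$
$L{\left(G,N \right)} = -5 + N$ ($L{\left(G,N \right)} = \left(G + N\right) - \left(5 + G\right) = -5 + N$)
$\left(m{\left(5 \right)} + L{\left(5,0 \right)}\right)^{2} = \left(-4 + \left(-5 + 0\right)\right)^{2} = \left(-4 - 5\right)^{2} = \left(-9\right)^{2} = 81$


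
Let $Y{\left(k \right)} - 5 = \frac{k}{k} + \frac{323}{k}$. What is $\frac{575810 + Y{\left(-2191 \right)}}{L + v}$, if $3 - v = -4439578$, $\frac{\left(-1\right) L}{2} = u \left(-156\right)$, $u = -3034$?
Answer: $\frac{1261612533}{7653103843} \approx 0.16485$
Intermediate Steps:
$Y{\left(k \right)} = 6 + \frac{323}{k}$ ($Y{\left(k \right)} = 5 + \left(\frac{k}{k} + \frac{323}{k}\right) = 5 + \left(1 + \frac{323}{k}\right) = 6 + \frac{323}{k}$)
$L = -946608$ ($L = - 2 \left(\left(-3034\right) \left(-156\right)\right) = \left(-2\right) 473304 = -946608$)
$v = 4439581$ ($v = 3 - -4439578 = 3 + 4439578 = 4439581$)
$\frac{575810 + Y{\left(-2191 \right)}}{L + v} = \frac{575810 + \left(6 + \frac{323}{-2191}\right)}{-946608 + 4439581} = \frac{575810 + \left(6 + 323 \left(- \frac{1}{2191}\right)\right)}{3492973} = \left(575810 + \left(6 - \frac{323}{2191}\right)\right) \frac{1}{3492973} = \left(575810 + \frac{12823}{2191}\right) \frac{1}{3492973} = \frac{1261612533}{2191} \cdot \frac{1}{3492973} = \frac{1261612533}{7653103843}$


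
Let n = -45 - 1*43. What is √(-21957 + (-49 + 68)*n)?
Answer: I*√23629 ≈ 153.72*I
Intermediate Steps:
n = -88 (n = -45 - 43 = -88)
√(-21957 + (-49 + 68)*n) = √(-21957 + (-49 + 68)*(-88)) = √(-21957 + 19*(-88)) = √(-21957 - 1672) = √(-23629) = I*√23629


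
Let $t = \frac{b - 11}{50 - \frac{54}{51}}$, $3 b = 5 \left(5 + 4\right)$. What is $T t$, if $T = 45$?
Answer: $\frac{765}{208} \approx 3.6779$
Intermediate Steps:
$b = 15$ ($b = \frac{5 \left(5 + 4\right)}{3} = \frac{5 \cdot 9}{3} = \frac{1}{3} \cdot 45 = 15$)
$t = \frac{17}{208}$ ($t = \frac{15 - 11}{50 - \frac{54}{51}} = \frac{4}{50 - \frac{18}{17}} = \frac{4}{\frac{832}{17}} = 4 \cdot \frac{17}{832} = \frac{17}{208} \approx 0.081731$)
$T t = 45 \cdot \frac{17}{208} = \frac{765}{208}$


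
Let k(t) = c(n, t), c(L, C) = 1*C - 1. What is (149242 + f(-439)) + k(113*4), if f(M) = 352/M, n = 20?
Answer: 65714875/439 ≈ 1.4969e+5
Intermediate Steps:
c(L, C) = -1 + C (c(L, C) = C - 1 = -1 + C)
k(t) = -1 + t
(149242 + f(-439)) + k(113*4) = (149242 + 352/(-439)) + (-1 + 113*4) = (149242 + 352*(-1/439)) + (-1 + 452) = (149242 - 352/439) + 451 = 65516886/439 + 451 = 65714875/439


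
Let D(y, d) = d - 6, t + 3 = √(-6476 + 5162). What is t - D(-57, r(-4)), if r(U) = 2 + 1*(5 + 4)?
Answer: -8 + 3*I*√146 ≈ -8.0 + 36.249*I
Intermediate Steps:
r(U) = 11 (r(U) = 2 + 1*9 = 2 + 9 = 11)
t = -3 + 3*I*√146 (t = -3 + √(-6476 + 5162) = -3 + √(-1314) = -3 + 3*I*√146 ≈ -3.0 + 36.249*I)
D(y, d) = -6 + d
t - D(-57, r(-4)) = (-3 + 3*I*√146) - (-6 + 11) = (-3 + 3*I*√146) - 1*5 = (-3 + 3*I*√146) - 5 = -8 + 3*I*√146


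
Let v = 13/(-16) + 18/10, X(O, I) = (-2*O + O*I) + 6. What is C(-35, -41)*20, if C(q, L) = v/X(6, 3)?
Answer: 79/48 ≈ 1.6458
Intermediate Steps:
X(O, I) = 6 - 2*O + I*O (X(O, I) = (-2*O + I*O) + 6 = 6 - 2*O + I*O)
v = 79/80 (v = 13*(-1/16) + 18*(⅒) = -13/16 + 9/5 = 79/80 ≈ 0.98750)
C(q, L) = 79/960 (C(q, L) = 79/(80*(6 - 2*6 + 3*6)) = 79/(80*(6 - 12 + 18)) = (79/80)/12 = (79/80)*(1/12) = 79/960)
C(-35, -41)*20 = (79/960)*20 = 79/48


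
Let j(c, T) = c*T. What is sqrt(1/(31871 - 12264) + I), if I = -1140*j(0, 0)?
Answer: sqrt(19607)/19607 ≈ 0.0071416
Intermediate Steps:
j(c, T) = T*c
I = 0 (I = -0*0 = -1140*0 = 0)
sqrt(1/(31871 - 12264) + I) = sqrt(1/(31871 - 12264) + 0) = sqrt(1/19607 + 0) = sqrt(1/19607) = sqrt(19607)/19607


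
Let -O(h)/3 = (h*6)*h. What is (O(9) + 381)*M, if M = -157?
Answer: 169089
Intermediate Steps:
O(h) = -18*h² (O(h) = -3*h*6*h = -3*6*h*h = -18*h²)
(O(9) + 381)*M = (-18*9² + 381)*(-157) = (-18*81 + 381)*(-157) = (-1458 + 381)*(-157) = -1077*(-157) = 169089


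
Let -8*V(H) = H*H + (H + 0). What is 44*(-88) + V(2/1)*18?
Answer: -7771/2 ≈ -3885.5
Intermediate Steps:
V(H) = -H/8 - H**2/8 (V(H) = -(H*H + (H + 0))/8 = -(H**2 + H)/8 = -(H + H**2)/8 = -H/8 - H**2/8)
44*(-88) + V(2/1)*18 = 44*(-88) - 2/1*(1 + 2/1)/8*18 = -3872 - 2*1*(1 + 2*1)/8*18 = -3872 - 1/8*2*(1 + 2)*18 = -3872 - 1/8*2*3*18 = -3872 - 3/4*18 = -3872 - 27/2 = -7771/2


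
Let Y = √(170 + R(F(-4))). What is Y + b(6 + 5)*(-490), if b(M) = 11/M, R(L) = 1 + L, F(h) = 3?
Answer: -490 + √174 ≈ -476.81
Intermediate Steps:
Y = √174 (Y = √(170 + (1 + 3)) = √(170 + 4) = √174 ≈ 13.191)
Y + b(6 + 5)*(-490) = √174 + (11/(6 + 5))*(-490) = √174 + (11/11)*(-490) = √174 + (11*(1/11))*(-490) = √174 + 1*(-490) = √174 - 490 = -490 + √174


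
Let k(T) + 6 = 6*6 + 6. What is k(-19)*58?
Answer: 2088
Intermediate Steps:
k(T) = 36 (k(T) = -6 + (6*6 + 6) = -6 + (36 + 6) = -6 + 42 = 36)
k(-19)*58 = 36*58 = 2088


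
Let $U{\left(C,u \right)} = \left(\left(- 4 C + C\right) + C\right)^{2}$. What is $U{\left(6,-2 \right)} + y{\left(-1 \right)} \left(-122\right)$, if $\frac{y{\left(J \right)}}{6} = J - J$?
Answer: $144$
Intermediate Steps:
$y{\left(J \right)} = 0$ ($y{\left(J \right)} = 6 \left(J - J\right) = 6 \cdot 0 = 0$)
$U{\left(C,u \right)} = 4 C^{2}$ ($U{\left(C,u \right)} = \left(- 3 C + C\right)^{2} = \left(- 2 C\right)^{2} = 4 C^{2}$)
$U{\left(6,-2 \right)} + y{\left(-1 \right)} \left(-122\right) = 4 \cdot 6^{2} + 0 \left(-122\right) = 4 \cdot 36 + 0 = 144 + 0 = 144$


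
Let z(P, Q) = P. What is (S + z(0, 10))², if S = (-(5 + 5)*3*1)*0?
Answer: 0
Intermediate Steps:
S = 0 (S = (-10*3*1)*0 = (-1*30*1)*0 = -30*1*0 = -30*0 = 0)
(S + z(0, 10))² = (0 + 0)² = 0² = 0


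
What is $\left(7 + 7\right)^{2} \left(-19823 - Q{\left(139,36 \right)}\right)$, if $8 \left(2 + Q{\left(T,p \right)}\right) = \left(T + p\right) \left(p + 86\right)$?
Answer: $-4407991$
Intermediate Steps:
$Q{\left(T,p \right)} = -2 + \frac{\left(86 + p\right) \left(T + p\right)}{8}$ ($Q{\left(T,p \right)} = -2 + \frac{\left(T + p\right) \left(p + 86\right)}{8} = -2 + \frac{\left(T + p\right) \left(86 + p\right)}{8} = -2 + \frac{\left(86 + p\right) \left(T + p\right)}{8}$)
$\left(7 + 7\right)^{2} \left(-19823 - Q{\left(139,36 \right)}\right) = \left(7 + 7\right)^{2} \left(-19823 - \left(-2 + \frac{36^{2}}{8} + \frac{43}{4} \cdot 139 + \frac{43}{4} \cdot 36 + \frac{1}{8} \cdot 139 \cdot 36\right)\right) = 14^{2} \left(-19823 - \left(-2 + \frac{1}{8} \cdot 1296 + \frac{5977}{4} + 387 + \frac{1251}{2}\right)\right) = 196 \left(-19823 - \left(-2 + 162 + \frac{5977}{4} + 387 + \frac{1251}{2}\right)\right) = 196 \left(-19823 - \frac{10667}{4}\right) = 196 \left(- \frac{89959}{4}\right) = -4407991$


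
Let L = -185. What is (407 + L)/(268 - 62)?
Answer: 111/103 ≈ 1.0777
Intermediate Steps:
(407 + L)/(268 - 62) = (407 - 185)/(268 - 62) = 222/206 = 222*(1/206) = 111/103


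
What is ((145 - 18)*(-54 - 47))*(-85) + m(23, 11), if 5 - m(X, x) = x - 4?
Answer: 1090293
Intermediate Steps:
m(X, x) = 9 - x (m(X, x) = 5 - (x - 4) = 5 - (-4 + x) = 5 + (4 - x) = 9 - x)
((145 - 18)*(-54 - 47))*(-85) + m(23, 11) = ((145 - 18)*(-54 - 47))*(-85) + (9 - 1*11) = (127*(-101))*(-85) + (9 - 11) = -12827*(-85) - 2 = 1090295 - 2 = 1090293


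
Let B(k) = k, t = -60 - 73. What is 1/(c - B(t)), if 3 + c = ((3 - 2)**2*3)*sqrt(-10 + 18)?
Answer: 65/8414 - 3*sqrt(2)/8414 ≈ 0.0072210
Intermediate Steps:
t = -133
c = -3 + 6*sqrt(2) (c = -3 + ((3 - 2)**2*3)*sqrt(-10 + 18) = -3 + (1**2*3)*sqrt(8) = -3 + (1*3)*(2*sqrt(2)) = -3 + 3*(2*sqrt(2)) = -3 + 6*sqrt(2) ≈ 5.4853)
1/(c - B(t)) = 1/((-3 + 6*sqrt(2)) - 1*(-133)) = 1/((-3 + 6*sqrt(2)) + 133) = 1/(130 + 6*sqrt(2))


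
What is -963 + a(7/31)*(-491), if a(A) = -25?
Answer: 11312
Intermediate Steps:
-963 + a(7/31)*(-491) = -963 - 25*(-491) = -963 + 12275 = 11312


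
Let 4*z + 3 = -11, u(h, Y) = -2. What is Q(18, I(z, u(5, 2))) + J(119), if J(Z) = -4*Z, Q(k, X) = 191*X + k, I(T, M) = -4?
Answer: -1222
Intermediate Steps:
z = -7/2 (z = -3/4 + (1/4)*(-11) = -3/4 - 11/4 = -7/2 ≈ -3.5000)
Q(k, X) = k + 191*X
Q(18, I(z, u(5, 2))) + J(119) = (18 + 191*(-4)) - 4*119 = (18 - 764) - 476 = -746 - 476 = -1222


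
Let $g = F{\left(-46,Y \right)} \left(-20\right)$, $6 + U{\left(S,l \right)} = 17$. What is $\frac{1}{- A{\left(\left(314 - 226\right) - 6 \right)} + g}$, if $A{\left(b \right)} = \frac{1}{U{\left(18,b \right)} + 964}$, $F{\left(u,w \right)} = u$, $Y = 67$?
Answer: $\frac{975}{896999} \approx 0.001087$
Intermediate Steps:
$U{\left(S,l \right)} = 11$ ($U{\left(S,l \right)} = -6 + 17 = 11$)
$g = 920$ ($g = \left(-46\right) \left(-20\right) = 920$)
$A{\left(b \right)} = \frac{1}{975}$ ($A{\left(b \right)} = \frac{1}{11 + 964} = \frac{1}{975}$)
$\frac{1}{- A{\left(\left(314 - 226\right) - 6 \right)} + g} = \frac{1}{\left(-1\right) \frac{1}{975} + 920} = \frac{1}{- \frac{1}{975} + 920} = \frac{1}{\frac{896999}{975}} = \frac{975}{896999}$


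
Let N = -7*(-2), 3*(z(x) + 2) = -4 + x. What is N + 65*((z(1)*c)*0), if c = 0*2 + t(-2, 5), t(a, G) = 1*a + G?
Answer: 14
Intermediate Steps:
z(x) = -10/3 + x/3 (z(x) = -2 + (-4 + x)/3 = -2 + (-4/3 + x/3) = -10/3 + x/3)
t(a, G) = G + a (t(a, G) = a + G = G + a)
c = 3 (c = 0*2 + (5 - 2) = 0 + 3 = 3)
N = 14
N + 65*((z(1)*c)*0) = 14 + 65*(((-10/3 + (⅓)*1)*3)*0) = 14 + 65*(((-10/3 + ⅓)*3)*0) = 14 + 65*(-3*3*0) = 14 + 65*(-9*0) = 14 + 65*0 = 14 + 0 = 14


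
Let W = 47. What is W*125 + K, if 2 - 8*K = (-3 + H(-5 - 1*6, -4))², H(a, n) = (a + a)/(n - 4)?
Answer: 752031/128 ≈ 5875.2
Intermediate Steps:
H(a, n) = 2*a/(-4 + n) (H(a, n) = (2*a)/(-4 + n) = 2*a/(-4 + n))
K = 31/128 (K = ¼ - (-3 + 2*(-5 - 1*6)/(-4 - 4))²/8 = ¼ - (-3 + 2*(-5 - 6)/(-8))²/8 = ¼ - (-3 + 2*(-11)*(-⅛))²/8 = ¼ - (-3 + 11/4)²/8 = ¼ - (-¼)²/8 = ¼ - ⅛*1/16 = ¼ - 1/128 = 31/128 ≈ 0.24219)
W*125 + K = 47*125 + 31/128 = 5875 + 31/128 = 752031/128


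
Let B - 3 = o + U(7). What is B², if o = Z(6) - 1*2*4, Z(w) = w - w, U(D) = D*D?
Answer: 1936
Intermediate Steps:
U(D) = D²
Z(w) = 0
o = -8 (o = 0 - 1*2*4 = 0 - 2*4 = 0 - 1*8 = 0 - 8 = -8)
B = 44 (B = 3 + (-8 + 7²) = 3 + (-8 + 49) = 3 + 41 = 44)
B² = 44² = 1936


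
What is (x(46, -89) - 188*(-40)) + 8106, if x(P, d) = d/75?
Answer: 1171861/75 ≈ 15625.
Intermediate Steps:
x(P, d) = d/75 (x(P, d) = d*(1/75) = d/75)
(x(46, -89) - 188*(-40)) + 8106 = ((1/75)*(-89) - 188*(-40)) + 8106 = (-89/75 + 7520) + 8106 = 563911/75 + 8106 = 1171861/75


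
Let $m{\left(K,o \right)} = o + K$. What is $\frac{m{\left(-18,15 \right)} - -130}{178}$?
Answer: $\frac{127}{178} \approx 0.71348$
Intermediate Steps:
$m{\left(K,o \right)} = K + o$
$\frac{m{\left(-18,15 \right)} - -130}{178} = \frac{\left(-18 + 15\right) - -130}{178} = \left(-3 + 130\right) \frac{1}{178} = 127 \cdot \frac{1}{178} = \frac{127}{178}$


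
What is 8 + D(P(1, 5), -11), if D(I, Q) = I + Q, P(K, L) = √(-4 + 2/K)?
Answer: -3 + I*√2 ≈ -3.0 + 1.4142*I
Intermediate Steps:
8 + D(P(1, 5), -11) = 8 + (√(-4 + 2/1) - 11) = 8 + (√(-4 + 2*1) - 11) = 8 + (√(-4 + 2) - 11) = 8 + (√(-2) - 11) = 8 + (I*√2 - 11) = 8 + (-11 + I*√2) = -3 + I*√2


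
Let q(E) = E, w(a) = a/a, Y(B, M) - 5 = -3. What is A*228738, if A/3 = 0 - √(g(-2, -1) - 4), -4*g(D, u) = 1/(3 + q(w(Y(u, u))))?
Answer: -343107*I*√65/2 ≈ -1.3831e+6*I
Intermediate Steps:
Y(B, M) = 2 (Y(B, M) = 5 - 3 = 2)
w(a) = 1
g(D, u) = -1/16 (g(D, u) = -1/(4*(3 + 1)) = -¼/4 = -¼*¼ = -1/16)
A = -3*I*√65/4 (A = 3*(0 - √(-1/16 - 4)) = 3*(0 - √(-65/16)) = 3*(0 - I*√65/4) = 3*(-I*√65/4) = -3*I*√65/4 ≈ -6.0467*I)
A*228738 = -3*I*√65/4*228738 = -343107*I*√65/2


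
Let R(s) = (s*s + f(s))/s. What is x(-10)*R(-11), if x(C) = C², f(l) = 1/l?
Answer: -133000/121 ≈ -1099.2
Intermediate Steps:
R(s) = (1/s + s²)/s (R(s) = (s*s + 1/s)/s = (s² + 1/s)/s = (1/s + s²)/s)
x(-10)*R(-11) = (-10)²*(-11 + (-11)⁻²) = 100*(-11 + 1/121) = 100*(-1330/121) = -133000/121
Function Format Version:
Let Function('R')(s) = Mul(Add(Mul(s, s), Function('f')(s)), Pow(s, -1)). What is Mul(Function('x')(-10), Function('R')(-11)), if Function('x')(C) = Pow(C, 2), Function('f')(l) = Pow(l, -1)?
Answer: Rational(-133000, 121) ≈ -1099.2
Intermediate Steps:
Function('R')(s) = Mul(Pow(s, -1), Add(Pow(s, -1), Pow(s, 2))) (Function('R')(s) = Mul(Add(Mul(s, s), Pow(s, -1)), Pow(s, -1)) = Mul(Add(Pow(s, 2), Pow(s, -1)), Pow(s, -1)) = Mul(Add(Pow(s, -1), Pow(s, 2)), Pow(s, -1)) = Mul(Pow(s, -1), Add(Pow(s, -1), Pow(s, 2))))
Mul(Function('x')(-10), Function('R')(-11)) = Mul(Pow(-10, 2), Add(-11, Pow(-11, -2))) = Mul(100, Add(-11, Rational(1, 121))) = Mul(100, Rational(-1330, 121)) = Rational(-133000, 121)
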